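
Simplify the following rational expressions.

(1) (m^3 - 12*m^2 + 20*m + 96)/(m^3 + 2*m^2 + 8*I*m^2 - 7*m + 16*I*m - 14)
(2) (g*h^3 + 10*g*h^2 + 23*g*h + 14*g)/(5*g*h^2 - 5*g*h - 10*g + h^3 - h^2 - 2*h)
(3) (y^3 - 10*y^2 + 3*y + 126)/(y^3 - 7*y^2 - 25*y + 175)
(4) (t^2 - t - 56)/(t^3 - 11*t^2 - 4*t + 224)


(1) = (m^2 - 14*m + 48)/(m^2 + 8*I*m - 7)
(2) = (g*h^2 + 9*g*h + 14*g)/(5*g*h - 10*g + h^2 - 2*h)
(3) = (y^2 - 3*y - 18)/(y^2 - 25)
(4) = (t + 7)/(t^2 - 3*t - 28)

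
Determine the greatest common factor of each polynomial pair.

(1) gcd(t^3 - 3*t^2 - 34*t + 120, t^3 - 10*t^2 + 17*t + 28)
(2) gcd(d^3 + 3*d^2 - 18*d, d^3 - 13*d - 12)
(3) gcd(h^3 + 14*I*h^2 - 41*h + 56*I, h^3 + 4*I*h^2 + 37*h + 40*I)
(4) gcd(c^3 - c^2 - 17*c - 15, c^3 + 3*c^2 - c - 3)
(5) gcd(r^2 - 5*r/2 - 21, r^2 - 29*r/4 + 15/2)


(1) = gcd((t - 5)*(t - 4)*(t + 6), (t - 7)*(t - 4)*(t + 1)) = t - 4
(2) = gcd(d*(d - 3)*(d + 6), (d - 4)*(d + 1)*(d + 3)) = 1
(3) = gcd((h - I)*(h + 7*I)*(h + 8*I), (h - 5*I)*(h + I)*(h + 8*I)) = h + 8*I
(4) = c^2 + 4*c + 3
(5) = gcd((r - 6)*(r + 7/2), (r - 6)*(r - 5/4)) = r - 6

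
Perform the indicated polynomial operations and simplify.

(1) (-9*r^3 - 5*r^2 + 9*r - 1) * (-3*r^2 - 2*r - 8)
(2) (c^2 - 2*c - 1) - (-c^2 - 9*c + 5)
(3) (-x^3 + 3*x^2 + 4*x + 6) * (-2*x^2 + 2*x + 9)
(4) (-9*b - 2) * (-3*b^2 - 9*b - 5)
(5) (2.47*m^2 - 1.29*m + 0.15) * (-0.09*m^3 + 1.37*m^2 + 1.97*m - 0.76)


(1) = 27*r^5 + 33*r^4 + 55*r^3 + 25*r^2 - 70*r + 8
(2) = 2*c^2 + 7*c - 6
(3) = 2*x^5 - 8*x^4 - 11*x^3 + 23*x^2 + 48*x + 54
(4) = 27*b^3 + 87*b^2 + 63*b + 10
(5) = -0.2223*m^5 + 3.5*m^4 + 3.0851*m^3 - 4.213*m^2 + 1.2759*m - 0.114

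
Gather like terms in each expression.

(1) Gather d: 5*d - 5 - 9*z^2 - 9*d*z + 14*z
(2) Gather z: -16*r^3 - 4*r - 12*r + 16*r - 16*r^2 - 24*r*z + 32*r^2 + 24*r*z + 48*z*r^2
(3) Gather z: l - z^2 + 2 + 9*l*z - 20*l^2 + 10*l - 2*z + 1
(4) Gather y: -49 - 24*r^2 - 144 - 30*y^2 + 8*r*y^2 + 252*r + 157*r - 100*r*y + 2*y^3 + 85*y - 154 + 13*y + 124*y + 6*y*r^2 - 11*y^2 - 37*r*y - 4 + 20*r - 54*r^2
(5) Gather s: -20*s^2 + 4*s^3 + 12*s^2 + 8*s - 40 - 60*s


(1) = d*(5 - 9*z) - 9*z^2 + 14*z - 5
(2) = -16*r^3 + 48*r^2*z + 16*r^2
(3) = -20*l^2 + 11*l - z^2 + z*(9*l - 2) + 3
(4) = -78*r^2 + 429*r + 2*y^3 + y^2*(8*r - 41) + y*(6*r^2 - 137*r + 222) - 351
(5) = 4*s^3 - 8*s^2 - 52*s - 40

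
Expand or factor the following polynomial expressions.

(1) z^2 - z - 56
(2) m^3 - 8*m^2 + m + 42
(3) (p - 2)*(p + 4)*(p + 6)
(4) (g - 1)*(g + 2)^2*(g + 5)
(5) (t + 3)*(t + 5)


(1) = (z - 8)*(z + 7)
(2) = (m - 7)*(m - 3)*(m + 2)
(3) = p^3 + 8*p^2 + 4*p - 48
(4) = g^4 + 8*g^3 + 15*g^2 - 4*g - 20
(5) = t^2 + 8*t + 15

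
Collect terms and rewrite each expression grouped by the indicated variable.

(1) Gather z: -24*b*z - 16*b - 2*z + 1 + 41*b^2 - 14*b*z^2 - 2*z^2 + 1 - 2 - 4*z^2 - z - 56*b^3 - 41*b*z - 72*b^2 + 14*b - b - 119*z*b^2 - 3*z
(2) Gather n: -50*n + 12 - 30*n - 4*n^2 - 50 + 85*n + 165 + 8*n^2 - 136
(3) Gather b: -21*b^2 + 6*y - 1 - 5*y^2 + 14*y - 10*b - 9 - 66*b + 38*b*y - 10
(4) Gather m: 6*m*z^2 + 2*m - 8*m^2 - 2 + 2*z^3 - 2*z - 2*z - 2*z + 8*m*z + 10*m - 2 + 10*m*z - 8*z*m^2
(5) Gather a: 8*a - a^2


(1) = -56*b^3 - 31*b^2 - 3*b + z^2*(-14*b - 6) + z*(-119*b^2 - 65*b - 6)
(2) = 4*n^2 + 5*n - 9
(3) = -21*b^2 + b*(38*y - 76) - 5*y^2 + 20*y - 20
(4) = m^2*(-8*z - 8) + m*(6*z^2 + 18*z + 12) + 2*z^3 - 6*z - 4
(5) = -a^2 + 8*a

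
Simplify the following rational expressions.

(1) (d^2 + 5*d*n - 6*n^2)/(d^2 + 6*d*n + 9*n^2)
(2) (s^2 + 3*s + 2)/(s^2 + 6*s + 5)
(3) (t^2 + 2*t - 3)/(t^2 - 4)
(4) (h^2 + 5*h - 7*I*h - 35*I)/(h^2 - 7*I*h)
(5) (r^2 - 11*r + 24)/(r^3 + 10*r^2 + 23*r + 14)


(1) = (d^2 + 5*d*n - 6*n^2)/(d^2 + 6*d*n + 9*n^2)
(2) = (s + 2)/(s + 5)
(3) = (t^2 + 2*t - 3)/(t^2 - 4)
(4) = (h + 5)/h
(5) = (r^2 - 11*r + 24)/(r^3 + 10*r^2 + 23*r + 14)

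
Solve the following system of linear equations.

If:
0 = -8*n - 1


Then:
n = -1/8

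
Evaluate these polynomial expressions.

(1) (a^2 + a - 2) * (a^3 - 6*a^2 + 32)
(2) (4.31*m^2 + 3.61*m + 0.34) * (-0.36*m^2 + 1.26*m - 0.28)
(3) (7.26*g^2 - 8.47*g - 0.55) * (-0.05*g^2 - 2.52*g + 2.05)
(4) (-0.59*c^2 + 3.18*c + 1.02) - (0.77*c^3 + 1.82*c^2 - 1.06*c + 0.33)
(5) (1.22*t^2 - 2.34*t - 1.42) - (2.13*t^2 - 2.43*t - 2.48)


(1) = a^5 - 5*a^4 - 8*a^3 + 44*a^2 + 32*a - 64
(2) = -1.5516*m^4 + 4.131*m^3 + 3.2194*m^2 - 0.5824*m - 0.0952
(3) = -0.363*g^4 - 17.8717*g^3 + 36.2549*g^2 - 15.9775*g - 1.1275
(4) = -0.77*c^3 - 2.41*c^2 + 4.24*c + 0.69
(5) = -0.91*t^2 + 0.09*t + 1.06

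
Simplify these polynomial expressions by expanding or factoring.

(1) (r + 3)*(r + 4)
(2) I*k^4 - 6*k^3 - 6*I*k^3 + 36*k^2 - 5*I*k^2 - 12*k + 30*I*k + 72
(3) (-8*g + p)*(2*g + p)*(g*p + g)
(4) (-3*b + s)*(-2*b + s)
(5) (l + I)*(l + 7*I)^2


(1) = r^2 + 7*r + 12
(2) = (k - 6)*(k + 3*I)*(k + 4*I)*(I*k + 1)
(3) = -16*g^3*p - 16*g^3 - 6*g^2*p^2 - 6*g^2*p + g*p^3 + g*p^2
(4) = 6*b^2 - 5*b*s + s^2
(5) = l^3 + 15*I*l^2 - 63*l - 49*I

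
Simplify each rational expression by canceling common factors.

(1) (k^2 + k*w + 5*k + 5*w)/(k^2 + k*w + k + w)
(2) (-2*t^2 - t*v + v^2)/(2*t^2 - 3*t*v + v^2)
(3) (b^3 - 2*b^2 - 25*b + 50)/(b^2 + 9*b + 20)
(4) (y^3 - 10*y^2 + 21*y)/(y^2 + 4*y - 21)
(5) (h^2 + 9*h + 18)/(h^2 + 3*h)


(1) = (k + 5)/(k + 1)
(2) = (-t - v)/(t - v)
(3) = (b^2 - 7*b + 10)/(b + 4)
(4) = (y^2 - 7*y)/(y + 7)
(5) = (h + 6)/h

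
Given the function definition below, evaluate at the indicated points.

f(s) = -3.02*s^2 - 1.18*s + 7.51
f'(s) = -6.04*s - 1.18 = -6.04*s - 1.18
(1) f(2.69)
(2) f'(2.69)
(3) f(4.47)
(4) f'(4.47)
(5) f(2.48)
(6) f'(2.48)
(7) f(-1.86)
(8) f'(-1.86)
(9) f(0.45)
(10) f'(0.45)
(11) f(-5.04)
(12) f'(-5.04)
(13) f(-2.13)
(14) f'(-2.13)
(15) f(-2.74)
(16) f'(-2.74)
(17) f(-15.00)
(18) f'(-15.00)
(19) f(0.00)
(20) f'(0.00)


(1) = -17.52
(2) = -17.43
(3) = -58.11
(4) = -28.18
(5) = -13.99
(6) = -16.16
(7) = -0.74
(8) = 10.05
(9) = 6.37
(10) = -3.90
(11) = -63.26
(12) = 29.26
(13) = -3.68
(14) = 11.69
(15) = -11.93
(16) = 15.37
(17) = -654.29
(18) = 89.42
(19) = 7.51
(20) = -1.18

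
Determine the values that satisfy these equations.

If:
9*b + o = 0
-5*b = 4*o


Then:
b = 0
o = 0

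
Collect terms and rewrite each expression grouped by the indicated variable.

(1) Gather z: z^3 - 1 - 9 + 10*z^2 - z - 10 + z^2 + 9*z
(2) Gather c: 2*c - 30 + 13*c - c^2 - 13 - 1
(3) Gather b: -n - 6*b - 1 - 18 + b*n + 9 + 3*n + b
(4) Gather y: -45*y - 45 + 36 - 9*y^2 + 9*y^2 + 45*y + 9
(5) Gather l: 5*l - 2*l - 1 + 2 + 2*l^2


(1) = z^3 + 11*z^2 + 8*z - 20
(2) = -c^2 + 15*c - 44
(3) = b*(n - 5) + 2*n - 10
(4) = 0
(5) = 2*l^2 + 3*l + 1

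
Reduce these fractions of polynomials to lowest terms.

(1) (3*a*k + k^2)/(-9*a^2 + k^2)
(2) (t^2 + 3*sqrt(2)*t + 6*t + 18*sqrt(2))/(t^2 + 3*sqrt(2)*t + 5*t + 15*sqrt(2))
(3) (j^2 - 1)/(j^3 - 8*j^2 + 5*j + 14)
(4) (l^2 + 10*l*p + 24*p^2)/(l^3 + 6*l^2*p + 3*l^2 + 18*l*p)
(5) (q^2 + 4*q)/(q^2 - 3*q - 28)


(1) = -k/(3*a - k)
(2) = (t + 6)/(t + 5)
(3) = (j - 1)/(j^2 - 9*j + 14)
(4) = (l + 4*p)/(l^2 + 3*l)
(5) = q/(q - 7)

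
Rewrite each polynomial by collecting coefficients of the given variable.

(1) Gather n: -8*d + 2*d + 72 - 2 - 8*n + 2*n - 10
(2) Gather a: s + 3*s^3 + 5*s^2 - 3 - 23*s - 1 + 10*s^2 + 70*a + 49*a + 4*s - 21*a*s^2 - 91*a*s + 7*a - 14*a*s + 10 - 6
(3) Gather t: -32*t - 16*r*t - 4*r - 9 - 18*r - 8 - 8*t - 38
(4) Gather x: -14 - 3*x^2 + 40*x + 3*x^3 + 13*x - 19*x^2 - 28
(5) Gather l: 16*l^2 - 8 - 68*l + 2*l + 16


(1) = -6*d - 6*n + 60
(2) = a*(-21*s^2 - 105*s + 126) + 3*s^3 + 15*s^2 - 18*s
(3) = -22*r + t*(-16*r - 40) - 55
(4) = 3*x^3 - 22*x^2 + 53*x - 42
(5) = 16*l^2 - 66*l + 8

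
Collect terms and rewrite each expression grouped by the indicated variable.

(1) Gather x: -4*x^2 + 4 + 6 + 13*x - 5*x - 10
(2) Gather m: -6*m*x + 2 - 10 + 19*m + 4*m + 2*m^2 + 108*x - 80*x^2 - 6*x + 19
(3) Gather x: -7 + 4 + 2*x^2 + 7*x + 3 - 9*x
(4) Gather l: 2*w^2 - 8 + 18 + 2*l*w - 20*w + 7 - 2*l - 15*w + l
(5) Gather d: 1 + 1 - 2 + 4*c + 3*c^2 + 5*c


(1) = -4*x^2 + 8*x
(2) = 2*m^2 + m*(23 - 6*x) - 80*x^2 + 102*x + 11
(3) = 2*x^2 - 2*x
(4) = l*(2*w - 1) + 2*w^2 - 35*w + 17
(5) = 3*c^2 + 9*c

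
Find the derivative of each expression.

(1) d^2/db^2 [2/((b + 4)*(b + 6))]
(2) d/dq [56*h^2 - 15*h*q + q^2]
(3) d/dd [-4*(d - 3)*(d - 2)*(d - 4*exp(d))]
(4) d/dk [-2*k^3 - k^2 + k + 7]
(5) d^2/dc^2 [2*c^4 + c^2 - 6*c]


(1) = 4*((b + 4)^2 + (b + 4)*(b + 6) + (b + 6)^2)/((b + 4)^3*(b + 6)^3)
(2) = -15*h + 2*q
(3) = 16*d^2*exp(d) - 12*d^2 - 48*d*exp(d) + 40*d + 16*exp(d) - 24
(4) = -6*k^2 - 2*k + 1
(5) = 24*c^2 + 2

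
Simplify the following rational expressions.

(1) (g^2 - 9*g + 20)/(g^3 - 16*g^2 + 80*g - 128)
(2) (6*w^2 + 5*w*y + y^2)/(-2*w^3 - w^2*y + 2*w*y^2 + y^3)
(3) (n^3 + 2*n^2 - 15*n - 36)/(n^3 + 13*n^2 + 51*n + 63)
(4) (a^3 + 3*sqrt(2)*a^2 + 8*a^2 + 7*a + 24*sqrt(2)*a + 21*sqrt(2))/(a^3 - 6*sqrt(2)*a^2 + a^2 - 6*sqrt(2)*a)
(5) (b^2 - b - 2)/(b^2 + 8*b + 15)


(1) = (g - 5)/(g^2 - 12*g + 32)
(2) = (3*w + y)/(-w^2 + y^2)
(3) = (n - 4)/(n + 7)
(4) = (a^2 + a*(3*sqrt(2) + 7) + 21*sqrt(2))/(a^2 - 6*sqrt(2)*a)
(5) = (b^2 - b - 2)/(b^2 + 8*b + 15)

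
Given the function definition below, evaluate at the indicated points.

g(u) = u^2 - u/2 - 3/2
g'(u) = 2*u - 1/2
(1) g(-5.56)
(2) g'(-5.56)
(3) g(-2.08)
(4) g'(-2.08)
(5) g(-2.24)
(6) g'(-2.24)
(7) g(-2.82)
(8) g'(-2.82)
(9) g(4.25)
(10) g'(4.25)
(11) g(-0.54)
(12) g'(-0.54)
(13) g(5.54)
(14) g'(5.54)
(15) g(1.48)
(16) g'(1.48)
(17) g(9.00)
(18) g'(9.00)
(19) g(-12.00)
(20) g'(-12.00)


(1) = 32.19
(2) = -11.62
(3) = 3.87
(4) = -4.66
(5) = 4.64
(6) = -4.98
(7) = 7.86
(8) = -6.14
(9) = 14.44
(10) = 8.00
(11) = -0.94
(12) = -1.58
(13) = 26.42
(14) = 10.58
(15) = -0.05
(16) = 2.46
(17) = 75.00
(18) = 17.50
(19) = 148.50
(20) = -24.50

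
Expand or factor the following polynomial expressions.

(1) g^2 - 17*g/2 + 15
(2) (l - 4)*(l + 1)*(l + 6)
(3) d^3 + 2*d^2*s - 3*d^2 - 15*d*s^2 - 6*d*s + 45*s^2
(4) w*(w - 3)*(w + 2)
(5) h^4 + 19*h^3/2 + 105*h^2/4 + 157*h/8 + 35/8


(1) = (g - 6)*(g - 5/2)
(2) = l^3 + 3*l^2 - 22*l - 24
(3) = (d - 3)*(d - 3*s)*(d + 5*s)
(4) = w^3 - w^2 - 6*w
(5) = (h + 1/2)^2*(h + 7/2)*(h + 5)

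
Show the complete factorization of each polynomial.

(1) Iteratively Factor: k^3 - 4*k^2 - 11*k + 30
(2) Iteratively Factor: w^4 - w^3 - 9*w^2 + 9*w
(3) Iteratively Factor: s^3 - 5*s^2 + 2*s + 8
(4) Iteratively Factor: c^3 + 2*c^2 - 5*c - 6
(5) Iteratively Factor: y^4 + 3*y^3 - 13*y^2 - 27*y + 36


(1) = (k - 5)*(k^2 + k - 6) = (k - 5)*(k - 2)*(k + 3)
(2) = (w)*(w^3 - w^2 - 9*w + 9) = w*(w - 3)*(w^2 + 2*w - 3) = w*(w - 3)*(w - 1)*(w + 3)
(3) = (s - 4)*(s^2 - s - 2) = (s - 4)*(s + 1)*(s - 2)
(4) = (c + 3)*(c^2 - c - 2) = (c - 2)*(c + 3)*(c + 1)
(5) = (y + 3)*(y^3 - 13*y + 12) = (y + 3)*(y + 4)*(y^2 - 4*y + 3) = (y - 3)*(y + 3)*(y + 4)*(y - 1)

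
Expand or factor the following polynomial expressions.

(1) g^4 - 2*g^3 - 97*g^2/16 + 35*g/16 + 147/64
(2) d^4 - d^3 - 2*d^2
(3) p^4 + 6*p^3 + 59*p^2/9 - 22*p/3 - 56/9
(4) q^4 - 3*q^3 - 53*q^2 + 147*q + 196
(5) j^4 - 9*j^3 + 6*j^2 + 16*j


(1) = (g - 7/2)*(g - 3/4)*(g + 1/2)*(g + 7/4)
(2) = d^2*(d - 2)*(d + 1)
(3) = (p - 1)*(p + 2/3)*(p + 7/3)*(p + 4)
(4) = (q - 7)*(q - 4)*(q + 1)*(q + 7)
(5) = j*(j - 8)*(j - 2)*(j + 1)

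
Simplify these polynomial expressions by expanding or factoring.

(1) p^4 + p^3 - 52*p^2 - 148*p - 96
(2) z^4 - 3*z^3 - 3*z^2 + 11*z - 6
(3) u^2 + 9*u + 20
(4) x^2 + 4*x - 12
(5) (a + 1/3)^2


(1) = (p - 8)*(p + 1)*(p + 2)*(p + 6)
(2) = (z - 3)*(z - 1)^2*(z + 2)
(3) = (u + 4)*(u + 5)
(4) = (x - 2)*(x + 6)
(5) = a^2 + 2*a/3 + 1/9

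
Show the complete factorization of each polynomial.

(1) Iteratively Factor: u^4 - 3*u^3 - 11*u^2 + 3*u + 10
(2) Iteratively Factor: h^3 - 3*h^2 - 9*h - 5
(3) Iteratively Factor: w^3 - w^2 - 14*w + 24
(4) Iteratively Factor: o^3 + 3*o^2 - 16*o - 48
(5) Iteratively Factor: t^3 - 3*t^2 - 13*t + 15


(1) = (u + 1)*(u^3 - 4*u^2 - 7*u + 10) = (u + 1)*(u + 2)*(u^2 - 6*u + 5) = (u - 5)*(u + 1)*(u + 2)*(u - 1)
(2) = (h + 1)*(h^2 - 4*h - 5) = (h - 5)*(h + 1)*(h + 1)
(3) = (w + 4)*(w^2 - 5*w + 6) = (w - 2)*(w + 4)*(w - 3)
(4) = (o - 4)*(o^2 + 7*o + 12) = (o - 4)*(o + 4)*(o + 3)
(5) = (t - 5)*(t^2 + 2*t - 3) = (t - 5)*(t - 1)*(t + 3)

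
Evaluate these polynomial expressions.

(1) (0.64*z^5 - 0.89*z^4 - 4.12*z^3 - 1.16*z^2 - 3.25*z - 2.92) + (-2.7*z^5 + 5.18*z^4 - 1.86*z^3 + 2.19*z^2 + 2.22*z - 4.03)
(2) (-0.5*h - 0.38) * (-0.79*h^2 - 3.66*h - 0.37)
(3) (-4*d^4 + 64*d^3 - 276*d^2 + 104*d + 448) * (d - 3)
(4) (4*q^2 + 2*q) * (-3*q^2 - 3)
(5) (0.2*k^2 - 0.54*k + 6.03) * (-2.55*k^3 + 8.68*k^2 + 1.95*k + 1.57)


(1) = -2.06*z^5 + 4.29*z^4 - 5.98*z^3 + 1.03*z^2 - 1.03*z - 6.95
(2) = 0.395*h^3 + 2.1302*h^2 + 1.5758*h + 0.1406
(3) = -4*d^5 + 76*d^4 - 468*d^3 + 932*d^2 + 136*d - 1344
(4) = -12*q^4 - 6*q^3 - 12*q^2 - 6*q
(5) = -0.51*k^5 + 3.113*k^4 - 19.6737*k^3 + 51.6014*k^2 + 10.9107*k + 9.4671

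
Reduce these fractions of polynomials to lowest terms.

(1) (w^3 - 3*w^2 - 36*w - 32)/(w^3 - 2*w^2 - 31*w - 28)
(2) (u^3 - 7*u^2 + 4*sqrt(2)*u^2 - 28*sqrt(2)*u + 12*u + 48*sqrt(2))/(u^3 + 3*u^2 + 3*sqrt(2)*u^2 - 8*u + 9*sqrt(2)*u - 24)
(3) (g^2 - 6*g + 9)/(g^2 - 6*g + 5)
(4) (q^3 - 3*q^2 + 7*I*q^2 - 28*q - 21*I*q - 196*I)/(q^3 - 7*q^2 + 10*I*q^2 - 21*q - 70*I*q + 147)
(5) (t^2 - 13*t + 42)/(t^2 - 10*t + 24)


(1) = (w - 8)/(w - 7)
(2) = (u^2 - 7*u + 12)/(u^2 + u*(3 - sqrt(2)) - 3*sqrt(2))
(3) = (g^2 - 6*g + 9)/(g^2 - 6*g + 5)
(4) = (q + 4)/(q + 3*I)
(5) = (t - 7)/(t - 4)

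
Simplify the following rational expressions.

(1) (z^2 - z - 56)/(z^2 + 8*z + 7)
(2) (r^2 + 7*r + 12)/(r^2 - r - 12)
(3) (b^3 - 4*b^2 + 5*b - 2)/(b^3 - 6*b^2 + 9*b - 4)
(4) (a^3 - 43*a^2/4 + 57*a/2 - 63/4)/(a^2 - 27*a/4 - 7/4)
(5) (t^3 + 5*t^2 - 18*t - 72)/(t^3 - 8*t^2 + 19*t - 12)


(1) = (z - 8)/(z + 1)
(2) = (r + 4)/(r - 4)
(3) = (b - 2)/(b - 4)
(4) = (4*a^2 - 15*a + 9)/(4*a + 1)
(5) = (t^2 + 9*t + 18)/(t^2 - 4*t + 3)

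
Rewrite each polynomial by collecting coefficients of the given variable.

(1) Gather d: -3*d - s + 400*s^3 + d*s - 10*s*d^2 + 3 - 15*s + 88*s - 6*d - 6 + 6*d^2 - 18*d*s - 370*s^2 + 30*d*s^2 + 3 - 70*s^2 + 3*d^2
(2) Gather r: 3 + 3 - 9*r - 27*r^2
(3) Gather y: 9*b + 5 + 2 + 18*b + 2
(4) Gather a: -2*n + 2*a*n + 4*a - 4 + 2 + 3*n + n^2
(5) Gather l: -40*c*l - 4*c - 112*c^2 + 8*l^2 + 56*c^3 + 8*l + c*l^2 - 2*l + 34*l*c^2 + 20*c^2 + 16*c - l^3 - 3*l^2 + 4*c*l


(1) = d^2*(9 - 10*s) + d*(30*s^2 - 17*s - 9) + 400*s^3 - 440*s^2 + 72*s
(2) = -27*r^2 - 9*r + 6
(3) = 27*b + 9
(4) = a*(2*n + 4) + n^2 + n - 2
(5) = 56*c^3 - 92*c^2 + 12*c - l^3 + l^2*(c + 5) + l*(34*c^2 - 36*c + 6)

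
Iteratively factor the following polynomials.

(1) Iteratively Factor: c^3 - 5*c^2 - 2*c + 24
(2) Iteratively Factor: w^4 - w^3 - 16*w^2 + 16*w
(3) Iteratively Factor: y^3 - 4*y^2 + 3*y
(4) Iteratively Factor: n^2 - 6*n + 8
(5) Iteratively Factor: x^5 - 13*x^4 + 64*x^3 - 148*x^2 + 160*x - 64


(1) = (c - 3)*(c^2 - 2*c - 8) = (c - 3)*(c + 2)*(c - 4)
(2) = (w)*(w^3 - w^2 - 16*w + 16) = w*(w + 4)*(w^2 - 5*w + 4) = w*(w - 1)*(w + 4)*(w - 4)
(3) = (y - 1)*(y^2 - 3*y) = (y - 3)*(y - 1)*(y)
(4) = (n - 4)*(n - 2)
(5) = (x - 4)*(x^4 - 9*x^3 + 28*x^2 - 36*x + 16) = (x - 4)*(x - 1)*(x^3 - 8*x^2 + 20*x - 16) = (x - 4)*(x - 2)*(x - 1)*(x^2 - 6*x + 8) = (x - 4)*(x - 2)^2*(x - 1)*(x - 4)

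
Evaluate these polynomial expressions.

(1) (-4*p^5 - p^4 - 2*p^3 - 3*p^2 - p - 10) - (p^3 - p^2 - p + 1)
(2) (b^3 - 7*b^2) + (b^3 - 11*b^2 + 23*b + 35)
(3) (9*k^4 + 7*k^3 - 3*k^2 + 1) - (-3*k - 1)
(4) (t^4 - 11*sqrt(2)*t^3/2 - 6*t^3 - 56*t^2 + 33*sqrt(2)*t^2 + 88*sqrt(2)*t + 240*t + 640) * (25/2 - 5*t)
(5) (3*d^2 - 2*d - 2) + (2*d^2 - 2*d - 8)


(1) = -4*p^5 - p^4 - 3*p^3 - 2*p^2 - 11
(2) = 2*b^3 - 18*b^2 + 23*b + 35
(3) = 9*k^4 + 7*k^3 - 3*k^2 + 3*k + 2
(4) = -5*t^5 + 55*sqrt(2)*t^4/2 + 85*t^4/2 - 935*sqrt(2)*t^3/4 + 205*t^3 - 1900*t^2 - 55*sqrt(2)*t^2/2 - 200*t + 1100*sqrt(2)*t + 8000
(5) = 5*d^2 - 4*d - 10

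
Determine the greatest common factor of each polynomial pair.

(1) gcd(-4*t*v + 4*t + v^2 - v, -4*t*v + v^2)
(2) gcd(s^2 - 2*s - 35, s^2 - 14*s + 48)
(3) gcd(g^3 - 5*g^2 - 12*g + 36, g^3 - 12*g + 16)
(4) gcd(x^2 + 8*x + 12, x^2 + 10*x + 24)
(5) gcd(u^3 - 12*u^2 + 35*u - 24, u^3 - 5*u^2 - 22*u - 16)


(1) = gcd((-4*t + v)*(v - 1), v*(-4*t + v)) = 4*t - v
(2) = gcd((s - 7)*(s + 5), (s - 8)*(s - 6)) = 1
(3) = gcd((g - 6)*(g - 2)*(g + 3), (g - 2)^2*(g + 4)) = g - 2
(4) = gcd((x + 2)*(x + 6), (x + 4)*(x + 6)) = x + 6
(5) = gcd((u - 8)*(u - 3)*(u - 1), (u - 8)*(u + 1)*(u + 2)) = u - 8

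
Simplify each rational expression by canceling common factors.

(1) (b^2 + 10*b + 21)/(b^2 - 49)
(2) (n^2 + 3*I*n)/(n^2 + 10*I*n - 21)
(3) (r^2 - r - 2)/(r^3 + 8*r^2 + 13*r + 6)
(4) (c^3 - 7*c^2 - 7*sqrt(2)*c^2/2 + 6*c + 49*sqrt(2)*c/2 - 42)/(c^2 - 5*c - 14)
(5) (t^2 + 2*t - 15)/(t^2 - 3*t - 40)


(1) = (b + 3)/(b - 7)
(2) = n/(n + 7*I)
(3) = (r - 2)/(r^2 + 7*r + 6)
(4) = (2*c^2 - 7*sqrt(2)*c + 12)/(2*c + 4)
(5) = (t - 3)/(t - 8)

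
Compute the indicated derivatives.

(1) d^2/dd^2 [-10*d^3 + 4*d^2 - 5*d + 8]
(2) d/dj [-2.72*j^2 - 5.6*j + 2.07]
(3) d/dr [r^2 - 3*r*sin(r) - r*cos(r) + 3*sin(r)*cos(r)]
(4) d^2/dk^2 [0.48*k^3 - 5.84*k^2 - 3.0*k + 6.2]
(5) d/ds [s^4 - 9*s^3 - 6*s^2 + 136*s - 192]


(1) = 8 - 60*d
(2) = -5.44*j - 5.6
(3) = r*sin(r) - 3*r*cos(r) + 2*r - 3*sin(r) - cos(r) + 3*cos(2*r)
(4) = 2.88*k - 11.68
(5) = 4*s^3 - 27*s^2 - 12*s + 136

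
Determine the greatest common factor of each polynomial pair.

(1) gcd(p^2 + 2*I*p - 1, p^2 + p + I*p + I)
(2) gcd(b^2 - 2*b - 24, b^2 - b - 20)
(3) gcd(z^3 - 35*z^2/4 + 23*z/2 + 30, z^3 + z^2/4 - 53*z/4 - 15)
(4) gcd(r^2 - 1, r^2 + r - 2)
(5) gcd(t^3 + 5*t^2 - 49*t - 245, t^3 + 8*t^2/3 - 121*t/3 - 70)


(1) = p + I
(2) = gcd((b - 6)*(b + 4), (b - 5)*(b + 4)) = b + 4
(3) = z^2 - 11*z/4 - 5
(4) = r - 1
(5) = t + 7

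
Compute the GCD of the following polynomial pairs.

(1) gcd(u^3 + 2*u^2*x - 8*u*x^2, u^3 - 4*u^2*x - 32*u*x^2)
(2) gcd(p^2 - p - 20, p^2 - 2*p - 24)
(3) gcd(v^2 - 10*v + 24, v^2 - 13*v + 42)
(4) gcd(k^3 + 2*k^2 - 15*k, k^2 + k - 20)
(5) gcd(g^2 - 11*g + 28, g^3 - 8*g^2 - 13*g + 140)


(1) = u^2 + 4*u*x
(2) = gcd((p - 5)*(p + 4), (p - 6)*(p + 4)) = p + 4
(3) = gcd((v - 6)*(v - 4), (v - 7)*(v - 6)) = v - 6
(4) = k + 5
(5) = gcd((g - 7)*(g - 4), (g - 7)*(g - 5)*(g + 4)) = g - 7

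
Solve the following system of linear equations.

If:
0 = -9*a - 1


Then:
a = -1/9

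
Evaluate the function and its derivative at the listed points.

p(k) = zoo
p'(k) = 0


p(k) = zoo
p'(k) = 0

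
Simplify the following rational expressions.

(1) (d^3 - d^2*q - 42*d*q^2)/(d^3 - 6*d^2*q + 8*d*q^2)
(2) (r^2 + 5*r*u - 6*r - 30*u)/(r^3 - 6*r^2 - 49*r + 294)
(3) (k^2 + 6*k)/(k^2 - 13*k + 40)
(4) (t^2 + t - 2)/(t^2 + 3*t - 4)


(1) = (d^2 - d*q - 42*q^2)/(d^2 - 6*d*q + 8*q^2)
(2) = (r + 5*u)/(r^2 - 49)
(3) = (k^2 + 6*k)/(k^2 - 13*k + 40)
(4) = (t + 2)/(t + 4)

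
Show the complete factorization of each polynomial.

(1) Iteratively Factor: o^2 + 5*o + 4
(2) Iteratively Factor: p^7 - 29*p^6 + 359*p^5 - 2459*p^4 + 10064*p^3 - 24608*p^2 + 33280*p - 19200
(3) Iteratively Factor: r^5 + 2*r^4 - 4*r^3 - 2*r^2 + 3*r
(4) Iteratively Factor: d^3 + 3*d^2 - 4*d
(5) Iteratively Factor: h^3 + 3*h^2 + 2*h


(1) = (o + 4)*(o + 1)
(2) = (p - 5)*(p^6 - 24*p^5 + 239*p^4 - 1264*p^3 + 3744*p^2 - 5888*p + 3840) = (p - 5)^2*(p^5 - 19*p^4 + 144*p^3 - 544*p^2 + 1024*p - 768) = (p - 5)^2*(p - 4)*(p^4 - 15*p^3 + 84*p^2 - 208*p + 192) = (p - 5)^2*(p - 4)^2*(p^3 - 11*p^2 + 40*p - 48) = (p - 5)^2*(p - 4)^3*(p^2 - 7*p + 12) = (p - 5)^2*(p - 4)^4*(p - 3)
(3) = (r + 3)*(r^4 - r^3 - r^2 + r) = (r - 1)*(r + 3)*(r^3 - r) = r*(r - 1)*(r + 3)*(r^2 - 1) = r*(r - 1)*(r + 1)*(r + 3)*(r - 1)
(4) = (d - 1)*(d^2 + 4*d) = d*(d - 1)*(d + 4)
(5) = (h + 2)*(h^2 + h) = (h + 1)*(h + 2)*(h)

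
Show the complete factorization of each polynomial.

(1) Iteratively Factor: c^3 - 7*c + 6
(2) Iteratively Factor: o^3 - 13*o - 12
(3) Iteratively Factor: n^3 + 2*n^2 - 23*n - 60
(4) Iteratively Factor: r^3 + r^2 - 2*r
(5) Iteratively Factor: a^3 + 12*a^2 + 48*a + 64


(1) = (c - 2)*(c^2 + 2*c - 3) = (c - 2)*(c + 3)*(c - 1)
(2) = (o + 1)*(o^2 - o - 12) = (o + 1)*(o + 3)*(o - 4)
(3) = (n + 4)*(n^2 - 2*n - 15) = (n + 3)*(n + 4)*(n - 5)
(4) = (r + 2)*(r^2 - r) = (r - 1)*(r + 2)*(r)
(5) = (a + 4)*(a^2 + 8*a + 16) = (a + 4)^2*(a + 4)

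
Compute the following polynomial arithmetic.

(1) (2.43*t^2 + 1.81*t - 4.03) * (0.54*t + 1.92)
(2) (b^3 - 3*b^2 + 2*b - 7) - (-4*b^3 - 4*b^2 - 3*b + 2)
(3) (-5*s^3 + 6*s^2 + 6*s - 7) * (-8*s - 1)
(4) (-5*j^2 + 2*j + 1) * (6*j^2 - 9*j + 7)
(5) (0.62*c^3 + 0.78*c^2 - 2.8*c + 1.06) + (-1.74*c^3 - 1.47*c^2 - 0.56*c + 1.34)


(1) = 1.3122*t^3 + 5.643*t^2 + 1.299*t - 7.7376
(2) = 5*b^3 + b^2 + 5*b - 9
(3) = 40*s^4 - 43*s^3 - 54*s^2 + 50*s + 7
(4) = -30*j^4 + 57*j^3 - 47*j^2 + 5*j + 7
(5) = -1.12*c^3 - 0.69*c^2 - 3.36*c + 2.4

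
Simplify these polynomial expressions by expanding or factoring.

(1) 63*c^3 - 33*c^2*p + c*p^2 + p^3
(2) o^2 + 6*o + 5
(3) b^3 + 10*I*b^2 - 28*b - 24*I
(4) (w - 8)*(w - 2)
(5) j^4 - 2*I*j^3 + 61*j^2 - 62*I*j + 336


(1) = (-3*c + p)^2*(7*c + p)
(2) = (o + 1)*(o + 5)
(3) = (b + 2*I)^2*(b + 6*I)
(4) = w^2 - 10*w + 16
(5) = (j - 8*I)*(j - 3*I)*(j + 2*I)*(j + 7*I)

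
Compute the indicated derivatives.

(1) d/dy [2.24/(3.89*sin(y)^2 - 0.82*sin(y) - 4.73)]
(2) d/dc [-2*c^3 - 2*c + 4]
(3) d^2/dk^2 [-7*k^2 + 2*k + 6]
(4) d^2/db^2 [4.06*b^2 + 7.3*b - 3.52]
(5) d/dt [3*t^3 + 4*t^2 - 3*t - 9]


(1) = (1.8368 - 17.4272*sin(y))*cos(y)/(-3.89*sin(y)^2 + 0.82*sin(y) + 4.73)^2
(2) = -6*c^2 - 2
(3) = -14
(4) = 8.12000000000000
(5) = 9*t^2 + 8*t - 3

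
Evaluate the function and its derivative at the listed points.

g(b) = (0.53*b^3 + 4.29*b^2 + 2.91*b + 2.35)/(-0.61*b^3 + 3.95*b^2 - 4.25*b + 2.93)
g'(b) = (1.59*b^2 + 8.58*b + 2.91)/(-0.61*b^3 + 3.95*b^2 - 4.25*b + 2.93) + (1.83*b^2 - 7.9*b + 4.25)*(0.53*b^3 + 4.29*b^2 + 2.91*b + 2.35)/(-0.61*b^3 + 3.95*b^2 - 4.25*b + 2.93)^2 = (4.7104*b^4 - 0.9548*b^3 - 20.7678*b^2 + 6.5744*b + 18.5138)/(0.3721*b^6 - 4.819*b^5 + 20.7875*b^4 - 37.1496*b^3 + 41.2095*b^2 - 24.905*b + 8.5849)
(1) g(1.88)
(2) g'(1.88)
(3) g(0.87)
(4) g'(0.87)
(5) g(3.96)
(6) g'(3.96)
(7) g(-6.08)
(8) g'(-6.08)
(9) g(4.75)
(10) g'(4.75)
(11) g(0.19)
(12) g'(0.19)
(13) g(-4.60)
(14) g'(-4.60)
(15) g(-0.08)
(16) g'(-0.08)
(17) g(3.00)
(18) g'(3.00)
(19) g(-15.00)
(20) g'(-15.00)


(1) = 5.47
(2) = 0.42
(3) = 4.66
(4) = 3.19
(5) = 11.22
(6) = 7.92
(7) = 0.08
(8) = 0.06
(9) = 26.16
(10) = 44.56
(11) = 1.35
(12) = 3.72
(13) = 0.17
(14) = 0.06
(15) = 0.65
(16) = 1.64
(17) = 6.91
(18) = 2.42
(19) = -0.29
(20) = 0.03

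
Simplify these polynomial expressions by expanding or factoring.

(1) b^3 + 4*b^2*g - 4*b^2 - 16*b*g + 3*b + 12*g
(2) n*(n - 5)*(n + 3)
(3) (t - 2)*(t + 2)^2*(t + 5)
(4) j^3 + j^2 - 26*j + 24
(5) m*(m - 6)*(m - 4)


(1) = (b - 3)*(b - 1)*(b + 4*g)
(2) = n^3 - 2*n^2 - 15*n
(3) = t^4 + 7*t^3 + 6*t^2 - 28*t - 40
(4) = (j - 4)*(j - 1)*(j + 6)
(5) = m^3 - 10*m^2 + 24*m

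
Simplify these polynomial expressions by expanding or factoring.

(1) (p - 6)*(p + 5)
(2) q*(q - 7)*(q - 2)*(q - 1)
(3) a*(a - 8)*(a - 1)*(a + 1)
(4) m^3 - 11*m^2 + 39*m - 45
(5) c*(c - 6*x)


(1) = p^2 - p - 30
(2) = q^4 - 10*q^3 + 23*q^2 - 14*q
(3) = a^4 - 8*a^3 - a^2 + 8*a
(4) = (m - 5)*(m - 3)^2
(5) = c^2 - 6*c*x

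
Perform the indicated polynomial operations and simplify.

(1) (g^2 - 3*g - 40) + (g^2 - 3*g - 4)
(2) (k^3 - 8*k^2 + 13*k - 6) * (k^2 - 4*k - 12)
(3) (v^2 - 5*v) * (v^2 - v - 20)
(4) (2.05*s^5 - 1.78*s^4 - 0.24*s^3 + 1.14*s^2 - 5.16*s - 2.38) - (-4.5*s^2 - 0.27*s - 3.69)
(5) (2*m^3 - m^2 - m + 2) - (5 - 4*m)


(1) = 2*g^2 - 6*g - 44
(2) = k^5 - 12*k^4 + 33*k^3 + 38*k^2 - 132*k + 72
(3) = v^4 - 6*v^3 - 15*v^2 + 100*v
(4) = 2.05*s^5 - 1.78*s^4 - 0.24*s^3 + 5.64*s^2 - 4.89*s + 1.31
(5) = 2*m^3 - m^2 + 3*m - 3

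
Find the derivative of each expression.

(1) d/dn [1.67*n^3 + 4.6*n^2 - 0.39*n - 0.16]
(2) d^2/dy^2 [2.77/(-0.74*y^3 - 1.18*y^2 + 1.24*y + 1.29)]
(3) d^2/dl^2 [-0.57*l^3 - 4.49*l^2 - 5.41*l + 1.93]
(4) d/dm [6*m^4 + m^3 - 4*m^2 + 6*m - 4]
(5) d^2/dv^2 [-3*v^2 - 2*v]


(1) = 5.01*n^2 + 9.2*n - 0.39
(2) = ((12.2988*y + 6.5372)*(0.74*y^3 + 1.18*y^2 - 1.24*y - 1.29) - 2.77*(2.22*y^2 + 2.36*y - 1.24)*(4.44*y^2 + 4.72*y - 2.48))/(0.74*y^3 + 1.18*y^2 - 1.24*y - 1.29)^3
(3) = -3.42*l - 8.98
(4) = 24*m^3 + 3*m^2 - 8*m + 6
(5) = -6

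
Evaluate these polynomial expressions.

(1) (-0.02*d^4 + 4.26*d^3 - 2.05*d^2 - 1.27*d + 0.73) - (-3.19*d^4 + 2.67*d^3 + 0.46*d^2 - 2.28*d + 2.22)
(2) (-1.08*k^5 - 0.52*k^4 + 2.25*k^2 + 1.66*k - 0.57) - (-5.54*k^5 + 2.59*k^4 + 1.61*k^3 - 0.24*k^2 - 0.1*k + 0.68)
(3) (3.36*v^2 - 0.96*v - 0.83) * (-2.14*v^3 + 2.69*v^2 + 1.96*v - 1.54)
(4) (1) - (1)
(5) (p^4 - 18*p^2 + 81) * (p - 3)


(1) = 3.17*d^4 + 1.59*d^3 - 2.51*d^2 + 1.01*d - 1.49
(2) = 4.46*k^5 - 3.11*k^4 - 1.61*k^3 + 2.49*k^2 + 1.76*k - 1.25
(3) = -7.1904*v^5 + 11.0928*v^4 + 5.7794*v^3 - 9.2887*v^2 - 0.1484*v + 1.2782
(4) = 0
(5) = p^5 - 3*p^4 - 18*p^3 + 54*p^2 + 81*p - 243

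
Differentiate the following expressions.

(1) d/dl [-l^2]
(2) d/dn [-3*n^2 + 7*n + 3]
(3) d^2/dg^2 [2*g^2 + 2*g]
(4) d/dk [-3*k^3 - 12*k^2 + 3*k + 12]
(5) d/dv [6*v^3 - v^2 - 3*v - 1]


(1) = -2*l
(2) = 7 - 6*n
(3) = 4
(4) = -9*k^2 - 24*k + 3
(5) = 18*v^2 - 2*v - 3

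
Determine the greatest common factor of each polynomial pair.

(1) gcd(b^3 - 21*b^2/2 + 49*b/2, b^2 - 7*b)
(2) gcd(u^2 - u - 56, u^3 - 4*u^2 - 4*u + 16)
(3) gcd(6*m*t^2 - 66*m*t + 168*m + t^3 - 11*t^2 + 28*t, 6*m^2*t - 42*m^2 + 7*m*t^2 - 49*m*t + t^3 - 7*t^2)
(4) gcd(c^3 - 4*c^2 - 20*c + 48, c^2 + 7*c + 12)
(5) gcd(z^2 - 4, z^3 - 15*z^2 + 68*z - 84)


(1) = gcd(b*(b - 7)*(b - 7/2), b*(b - 7)) = b^2 - 7*b
(2) = gcd((u - 8)*(u + 7), (u - 4)*(u - 2)*(u + 2)) = 1
(3) = 6*m*t - 42*m + t^2 - 7*t
(4) = c + 4
(5) = gcd((z - 2)*(z + 2), (z - 7)*(z - 6)*(z - 2)) = z - 2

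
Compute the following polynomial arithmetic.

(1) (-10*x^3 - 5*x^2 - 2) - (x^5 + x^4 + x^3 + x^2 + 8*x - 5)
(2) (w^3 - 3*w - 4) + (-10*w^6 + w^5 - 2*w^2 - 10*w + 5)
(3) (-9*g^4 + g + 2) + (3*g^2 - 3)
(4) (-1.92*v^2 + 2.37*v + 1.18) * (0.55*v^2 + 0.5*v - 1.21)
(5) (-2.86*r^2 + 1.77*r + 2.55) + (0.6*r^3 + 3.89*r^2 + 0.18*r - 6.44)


(1) = -x^5 - x^4 - 11*x^3 - 6*x^2 - 8*x + 3
(2) = -10*w^6 + w^5 + w^3 - 2*w^2 - 13*w + 1
(3) = -9*g^4 + 3*g^2 + g - 1
(4) = -1.056*v^4 + 0.3435*v^3 + 4.1572*v^2 - 2.2777*v - 1.4278
(5) = 0.6*r^3 + 1.03*r^2 + 1.95*r - 3.89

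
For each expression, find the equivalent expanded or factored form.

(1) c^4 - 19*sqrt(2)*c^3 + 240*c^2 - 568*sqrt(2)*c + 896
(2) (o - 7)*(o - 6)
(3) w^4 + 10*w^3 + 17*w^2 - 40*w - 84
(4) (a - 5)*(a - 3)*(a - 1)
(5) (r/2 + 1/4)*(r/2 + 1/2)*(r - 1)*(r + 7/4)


(1) = (c - 8*sqrt(2))*(c - 7*sqrt(2))*(c - 2*sqrt(2))^2
(2) = o^2 - 13*o + 42
(3) = (w - 2)*(w + 2)*(w + 3)*(w + 7)
(4) = a^3 - 9*a^2 + 23*a - 15
(5) = r^4/4 + 9*r^3/16 - r^2/32 - 9*r/16 - 7/32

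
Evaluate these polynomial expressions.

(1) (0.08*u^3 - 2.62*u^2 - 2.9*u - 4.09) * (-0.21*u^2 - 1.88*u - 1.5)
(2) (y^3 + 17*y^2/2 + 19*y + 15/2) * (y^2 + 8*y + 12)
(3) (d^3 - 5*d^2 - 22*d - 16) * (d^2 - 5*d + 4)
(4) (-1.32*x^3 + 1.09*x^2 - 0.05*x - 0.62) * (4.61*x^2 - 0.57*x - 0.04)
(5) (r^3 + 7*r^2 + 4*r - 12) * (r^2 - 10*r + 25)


(1) = -0.0168*u^5 + 0.3998*u^4 + 5.4146*u^3 + 10.2409*u^2 + 12.0392*u + 6.135
(2) = y^5 + 33*y^4/2 + 99*y^3 + 523*y^2/2 + 288*y + 90
(3) = d^5 - 10*d^4 + 7*d^3 + 74*d^2 - 8*d - 64
(4) = -6.0852*x^5 + 5.7773*x^4 - 0.799*x^3 - 2.8733*x^2 + 0.3554*x + 0.0248
(5) = r^5 - 3*r^4 - 41*r^3 + 123*r^2 + 220*r - 300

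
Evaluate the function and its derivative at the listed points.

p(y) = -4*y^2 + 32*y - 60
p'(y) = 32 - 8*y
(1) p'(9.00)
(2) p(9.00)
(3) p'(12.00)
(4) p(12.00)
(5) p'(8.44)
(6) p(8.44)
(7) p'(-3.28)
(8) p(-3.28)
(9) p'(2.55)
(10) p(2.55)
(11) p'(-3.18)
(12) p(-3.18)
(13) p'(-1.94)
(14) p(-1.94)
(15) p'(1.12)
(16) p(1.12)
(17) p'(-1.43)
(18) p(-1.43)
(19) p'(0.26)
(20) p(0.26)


(1) = -40.00
(2) = -96.00
(3) = -64.00
(4) = -252.00
(5) = -35.52
(6) = -74.85
(7) = 58.24
(8) = -207.99
(9) = 11.60
(10) = -4.41
(11) = 57.44
(12) = -202.21
(13) = 47.52
(14) = -137.13
(15) = 23.04
(16) = -29.18
(17) = 43.44
(18) = -113.94
(19) = 29.92
(20) = -51.95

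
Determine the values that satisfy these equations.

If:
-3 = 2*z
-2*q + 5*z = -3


Then:
q = -9/4
z = -3/2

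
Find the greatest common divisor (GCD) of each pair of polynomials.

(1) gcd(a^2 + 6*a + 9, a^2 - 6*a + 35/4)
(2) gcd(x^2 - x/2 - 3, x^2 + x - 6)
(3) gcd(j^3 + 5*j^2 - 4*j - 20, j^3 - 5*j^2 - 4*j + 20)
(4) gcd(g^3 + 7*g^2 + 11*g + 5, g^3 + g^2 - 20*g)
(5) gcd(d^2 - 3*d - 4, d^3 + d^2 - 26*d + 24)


(1) = gcd((a + 3)^2, (a - 7/2)*(a - 5/2)) = 1
(2) = gcd((x - 2)*(x + 3/2), (x - 2)*(x + 3)) = x - 2
(3) = gcd((j - 2)*(j + 2)*(j + 5), (j - 5)*(j - 2)*(j + 2)) = j^2 - 4
(4) = g + 5
(5) = d - 4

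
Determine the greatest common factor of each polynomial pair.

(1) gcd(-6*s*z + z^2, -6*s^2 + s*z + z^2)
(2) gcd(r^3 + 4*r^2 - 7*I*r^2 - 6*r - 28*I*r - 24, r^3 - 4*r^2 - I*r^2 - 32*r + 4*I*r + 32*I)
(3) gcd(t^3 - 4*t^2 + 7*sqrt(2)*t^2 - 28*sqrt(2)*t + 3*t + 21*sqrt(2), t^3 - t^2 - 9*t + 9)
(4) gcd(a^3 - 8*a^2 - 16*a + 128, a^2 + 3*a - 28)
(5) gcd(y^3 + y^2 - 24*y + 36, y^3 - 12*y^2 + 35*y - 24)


(1) = 1
(2) = gcd((r + 4)*(r - 6*I)*(r - I), (r - 8)*(r + 4)*(r - I)) = r^2 + r*(4 - I) - 4*I
(3) = t^2 - 4*t + 3
(4) = gcd((a - 8)*(a - 4)*(a + 4), (a - 4)*(a + 7)) = a - 4
(5) = gcd((y - 3)*(y - 2)*(y + 6), (y - 8)*(y - 3)*(y - 1)) = y - 3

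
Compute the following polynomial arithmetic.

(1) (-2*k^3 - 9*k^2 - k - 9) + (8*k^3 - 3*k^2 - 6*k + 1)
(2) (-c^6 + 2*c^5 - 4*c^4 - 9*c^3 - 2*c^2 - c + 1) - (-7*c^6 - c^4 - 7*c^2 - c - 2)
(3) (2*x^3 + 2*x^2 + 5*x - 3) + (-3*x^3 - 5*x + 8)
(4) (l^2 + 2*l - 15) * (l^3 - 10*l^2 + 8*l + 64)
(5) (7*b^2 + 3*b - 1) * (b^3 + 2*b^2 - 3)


(1) = 6*k^3 - 12*k^2 - 7*k - 8
(2) = 6*c^6 + 2*c^5 - 3*c^4 - 9*c^3 + 5*c^2 + 3
(3) = -x^3 + 2*x^2 + 5
(4) = l^5 - 8*l^4 - 27*l^3 + 230*l^2 + 8*l - 960
(5) = 7*b^5 + 17*b^4 + 5*b^3 - 23*b^2 - 9*b + 3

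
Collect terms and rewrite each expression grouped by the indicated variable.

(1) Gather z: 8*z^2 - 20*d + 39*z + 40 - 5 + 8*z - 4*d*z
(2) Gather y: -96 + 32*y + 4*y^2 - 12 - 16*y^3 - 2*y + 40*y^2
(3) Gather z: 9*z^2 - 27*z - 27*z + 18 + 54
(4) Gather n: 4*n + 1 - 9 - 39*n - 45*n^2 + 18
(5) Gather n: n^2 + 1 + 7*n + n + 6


(1) = -20*d + 8*z^2 + z*(47 - 4*d) + 35
(2) = -16*y^3 + 44*y^2 + 30*y - 108
(3) = 9*z^2 - 54*z + 72
(4) = -45*n^2 - 35*n + 10
(5) = n^2 + 8*n + 7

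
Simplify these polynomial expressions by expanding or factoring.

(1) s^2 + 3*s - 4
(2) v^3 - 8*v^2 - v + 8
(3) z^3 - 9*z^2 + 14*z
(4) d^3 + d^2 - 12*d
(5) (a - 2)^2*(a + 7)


(1) = (s - 1)*(s + 4)
(2) = (v - 8)*(v - 1)*(v + 1)
(3) = z*(z - 7)*(z - 2)
(4) = d*(d - 3)*(d + 4)
(5) = a^3 + 3*a^2 - 24*a + 28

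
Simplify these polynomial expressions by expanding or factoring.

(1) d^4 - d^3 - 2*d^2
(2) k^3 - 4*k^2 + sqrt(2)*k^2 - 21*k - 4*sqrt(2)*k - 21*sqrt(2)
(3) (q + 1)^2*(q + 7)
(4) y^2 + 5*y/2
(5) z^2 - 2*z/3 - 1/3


(1) = d^2*(d - 2)*(d + 1)
(2) = (k - 7)*(k + 3)*(k + sqrt(2))
(3) = q^3 + 9*q^2 + 15*q + 7
(4) = y*(y + 5/2)
(5) = (z - 1)*(z + 1/3)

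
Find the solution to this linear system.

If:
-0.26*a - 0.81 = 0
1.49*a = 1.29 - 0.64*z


Then:
a = -3.12
z = 9.27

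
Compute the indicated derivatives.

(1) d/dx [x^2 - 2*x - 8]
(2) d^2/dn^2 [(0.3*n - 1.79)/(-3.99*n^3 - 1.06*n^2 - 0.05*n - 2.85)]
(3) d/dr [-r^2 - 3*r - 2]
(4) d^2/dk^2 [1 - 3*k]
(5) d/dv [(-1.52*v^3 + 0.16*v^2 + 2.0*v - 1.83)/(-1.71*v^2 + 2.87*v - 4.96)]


(1) = 2*x - 2
(2) = (-28.65618*n^5 + 334.350828*n^4 + 120.575556*n^3 + 55.147494*n^2 - 116.12289*n - 10.72073)/(63.521199*n^9 + 50.625918*n^8 + 15.837507*n^7 + 138.576691*n^6 + 72.521205*n^5 + 13.02618*n^4 + 98.13275*n^3 + 25.850925*n^2 + 1.218375*n + 23.149125)
(3) = -2*r - 3
(4) = 0
(5) = (2.5992*v^4 - 8.7248*v^3 + 26.4968*v^2 - 7.8458*v - 4.6679)/(2.9241*v^4 - 9.8154*v^3 + 25.2001*v^2 - 28.4704*v + 24.6016)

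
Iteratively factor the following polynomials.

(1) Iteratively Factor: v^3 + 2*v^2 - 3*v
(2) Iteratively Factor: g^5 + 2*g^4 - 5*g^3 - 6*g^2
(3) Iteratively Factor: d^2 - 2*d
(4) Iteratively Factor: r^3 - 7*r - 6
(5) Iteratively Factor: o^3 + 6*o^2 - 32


(1) = (v)*(v^2 + 2*v - 3) = v*(v + 3)*(v - 1)
(2) = (g - 2)*(g^4 + 4*g^3 + 3*g^2) = g*(g - 2)*(g^3 + 4*g^2 + 3*g) = g^2*(g - 2)*(g^2 + 4*g + 3) = g^2*(g - 2)*(g + 1)*(g + 3)
(3) = (d)*(d - 2)
(4) = (r - 3)*(r^2 + 3*r + 2) = (r - 3)*(r + 1)*(r + 2)
(5) = (o + 4)*(o^2 + 2*o - 8) = (o - 2)*(o + 4)*(o + 4)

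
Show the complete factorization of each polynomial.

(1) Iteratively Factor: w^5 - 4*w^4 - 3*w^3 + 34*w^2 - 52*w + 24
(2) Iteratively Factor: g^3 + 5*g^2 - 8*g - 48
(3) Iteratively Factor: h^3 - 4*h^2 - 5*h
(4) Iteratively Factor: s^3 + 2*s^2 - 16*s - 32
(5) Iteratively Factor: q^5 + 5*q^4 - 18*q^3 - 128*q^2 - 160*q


(1) = (w - 1)*(w^4 - 3*w^3 - 6*w^2 + 28*w - 24) = (w - 1)*(w + 3)*(w^3 - 6*w^2 + 12*w - 8) = (w - 2)*(w - 1)*(w + 3)*(w^2 - 4*w + 4) = (w - 2)^2*(w - 1)*(w + 3)*(w - 2)
(2) = (g - 3)*(g^2 + 8*g + 16) = (g - 3)*(g + 4)*(g + 4)
(3) = (h + 1)*(h^2 - 5*h) = h*(h + 1)*(h - 5)
(4) = (s - 4)*(s^2 + 6*s + 8) = (s - 4)*(s + 4)*(s + 2)
(5) = (q)*(q^4 + 5*q^3 - 18*q^2 - 128*q - 160) = q*(q + 4)*(q^3 + q^2 - 22*q - 40) = q*(q - 5)*(q + 4)*(q^2 + 6*q + 8) = q*(q - 5)*(q + 4)^2*(q + 2)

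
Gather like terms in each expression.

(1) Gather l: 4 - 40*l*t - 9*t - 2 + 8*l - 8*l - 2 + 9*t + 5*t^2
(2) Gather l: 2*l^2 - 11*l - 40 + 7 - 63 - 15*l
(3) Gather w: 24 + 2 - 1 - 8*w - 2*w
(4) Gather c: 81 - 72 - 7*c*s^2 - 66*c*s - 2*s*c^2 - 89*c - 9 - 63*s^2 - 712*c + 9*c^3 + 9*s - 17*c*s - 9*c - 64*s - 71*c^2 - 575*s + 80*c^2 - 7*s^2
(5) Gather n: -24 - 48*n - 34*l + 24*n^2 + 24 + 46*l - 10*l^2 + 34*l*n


(1) = -40*l*t + 5*t^2
(2) = 2*l^2 - 26*l - 96
(3) = 25 - 10*w
(4) = 9*c^3 + c^2*(9 - 2*s) + c*(-7*s^2 - 83*s - 810) - 70*s^2 - 630*s
(5) = -10*l^2 + 12*l + 24*n^2 + n*(34*l - 48)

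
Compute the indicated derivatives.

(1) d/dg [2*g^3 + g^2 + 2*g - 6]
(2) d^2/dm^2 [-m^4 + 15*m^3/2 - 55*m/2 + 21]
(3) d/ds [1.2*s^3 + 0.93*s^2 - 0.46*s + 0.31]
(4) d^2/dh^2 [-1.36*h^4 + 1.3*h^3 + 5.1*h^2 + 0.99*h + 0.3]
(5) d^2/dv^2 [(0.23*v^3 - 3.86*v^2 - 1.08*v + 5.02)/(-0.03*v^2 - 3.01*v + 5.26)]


(1) = 6*g^2 + 2*g + 2
(2) = 3*m*(15 - 4*m)
(3) = 3.6*s^2 + 1.86*s - 0.46
(4) = -16.32*h^2 + 7.8*h + 10.2
(5) = (-4.935406*v^3 + 25.476528*v^2 - 39.87858*v + 155.244572)/(2.7e-5*v^6 + 0.008127*v^5 + 0.801207*v^4 + 24.421033*v^3 - 140.478294*v^2 + 249.838428*v - 145.531576)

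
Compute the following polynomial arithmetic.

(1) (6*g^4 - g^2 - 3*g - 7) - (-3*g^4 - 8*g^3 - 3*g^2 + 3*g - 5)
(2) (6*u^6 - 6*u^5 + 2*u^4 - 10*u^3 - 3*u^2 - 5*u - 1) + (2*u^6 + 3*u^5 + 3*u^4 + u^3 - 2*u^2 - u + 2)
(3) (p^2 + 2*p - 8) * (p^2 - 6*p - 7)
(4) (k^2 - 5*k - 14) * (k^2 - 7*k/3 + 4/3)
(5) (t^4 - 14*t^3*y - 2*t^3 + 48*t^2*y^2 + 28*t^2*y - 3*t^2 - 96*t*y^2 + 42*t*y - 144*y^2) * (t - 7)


(1) = 9*g^4 + 8*g^3 + 2*g^2 - 6*g - 2
(2) = 8*u^6 - 3*u^5 + 5*u^4 - 9*u^3 - 5*u^2 - 6*u + 1
(3) = p^4 - 4*p^3 - 27*p^2 + 34*p + 56
(4) = k^4 - 22*k^3/3 - k^2 + 26*k - 56/3
(5) = t^5 - 14*t^4*y - 9*t^4 + 48*t^3*y^2 + 126*t^3*y + 11*t^3 - 432*t^2*y^2 - 154*t^2*y + 21*t^2 + 528*t*y^2 - 294*t*y + 1008*y^2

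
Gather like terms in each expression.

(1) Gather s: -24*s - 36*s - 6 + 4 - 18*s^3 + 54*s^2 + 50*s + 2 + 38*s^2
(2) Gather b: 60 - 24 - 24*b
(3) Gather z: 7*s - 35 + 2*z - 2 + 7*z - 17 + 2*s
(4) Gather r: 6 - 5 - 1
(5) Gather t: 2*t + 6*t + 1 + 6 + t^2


(1) = -18*s^3 + 92*s^2 - 10*s
(2) = 36 - 24*b
(3) = 9*s + 9*z - 54
(4) = 0
(5) = t^2 + 8*t + 7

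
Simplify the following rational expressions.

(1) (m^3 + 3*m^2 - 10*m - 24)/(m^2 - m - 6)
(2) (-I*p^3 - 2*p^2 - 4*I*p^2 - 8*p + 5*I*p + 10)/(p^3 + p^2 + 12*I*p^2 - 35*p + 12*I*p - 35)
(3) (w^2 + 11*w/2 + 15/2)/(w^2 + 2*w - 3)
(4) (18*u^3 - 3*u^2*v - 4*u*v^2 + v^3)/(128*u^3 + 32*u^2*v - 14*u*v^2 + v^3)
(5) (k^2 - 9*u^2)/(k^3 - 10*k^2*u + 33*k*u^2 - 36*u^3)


(1) = m + 4
(2) = (-I*p^3 + p^2*(-2 - 4*I) + p*(-8 + 5*I) + 10)/(p^3 + p^2*(1 + 12*I) + p*(-35 + 12*I) - 35)
(3) = (2*w + 5)/(2*w - 2)
(4) = (9*u^2 - 6*u*v + v^2)/(64*u^2 - 16*u*v + v^2)
(5) = (k + 3*u)/(k^2 - 7*k*u + 12*u^2)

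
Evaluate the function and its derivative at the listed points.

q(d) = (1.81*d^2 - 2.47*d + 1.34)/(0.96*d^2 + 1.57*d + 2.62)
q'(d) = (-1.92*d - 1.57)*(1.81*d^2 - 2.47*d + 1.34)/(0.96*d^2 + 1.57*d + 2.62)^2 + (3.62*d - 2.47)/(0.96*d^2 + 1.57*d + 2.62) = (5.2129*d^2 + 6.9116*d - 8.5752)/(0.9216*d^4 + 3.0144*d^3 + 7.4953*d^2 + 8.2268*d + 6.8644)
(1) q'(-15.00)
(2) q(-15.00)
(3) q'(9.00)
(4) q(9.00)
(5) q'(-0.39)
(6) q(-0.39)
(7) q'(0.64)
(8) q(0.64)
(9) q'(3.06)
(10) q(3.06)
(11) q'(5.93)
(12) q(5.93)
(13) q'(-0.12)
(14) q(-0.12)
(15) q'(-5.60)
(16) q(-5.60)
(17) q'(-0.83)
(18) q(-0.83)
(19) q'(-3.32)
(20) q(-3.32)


(1) = 0.03
(2) = 2.28
(3) = 0.05
(4) = 1.33
(5) = -2.26
(6) = 1.20
(7) = -0.12
(8) = 0.12
(9) = 0.23
(10) = 0.65
(11) = 0.10
(12) = 1.10
(13) = -1.56
(14) = 0.68
(15) = 0.20
(16) = 3.01
(17) = -2.74
(18) = 2.34
(19) = 0.41
(20) = 3.69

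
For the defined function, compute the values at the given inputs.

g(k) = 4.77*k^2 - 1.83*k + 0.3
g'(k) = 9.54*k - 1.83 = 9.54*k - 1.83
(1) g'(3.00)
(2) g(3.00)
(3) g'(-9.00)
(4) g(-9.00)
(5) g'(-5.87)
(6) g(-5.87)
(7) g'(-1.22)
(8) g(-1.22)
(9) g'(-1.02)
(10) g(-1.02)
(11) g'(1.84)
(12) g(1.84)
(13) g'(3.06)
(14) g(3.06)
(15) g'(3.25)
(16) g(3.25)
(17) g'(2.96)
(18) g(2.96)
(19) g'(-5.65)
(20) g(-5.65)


(1) = 26.79
(2) = 37.74
(3) = -87.69
(4) = 403.14
(5) = -57.83
(6) = 175.40
(7) = -13.47
(8) = 9.63
(9) = -11.56
(10) = 7.13
(11) = 15.72
(12) = 13.08
(13) = 27.36
(14) = 39.36
(15) = 29.17
(16) = 44.74
(17) = 26.41
(18) = 36.68
(19) = -55.73
(20) = 162.91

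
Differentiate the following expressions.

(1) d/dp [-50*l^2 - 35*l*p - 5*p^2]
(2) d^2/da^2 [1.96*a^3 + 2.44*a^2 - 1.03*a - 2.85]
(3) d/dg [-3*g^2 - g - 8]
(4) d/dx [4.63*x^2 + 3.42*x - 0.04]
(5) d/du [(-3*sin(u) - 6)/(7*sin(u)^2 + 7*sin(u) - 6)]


(1) = -35*l - 10*p
(2) = 11.76*a + 4.88
(3) = -6*g - 1
(4) = 9.26*x + 3.42
(5) = 3*(7*sin(u)^2 + 28*sin(u) + 20)*cos(u)/(7*sin(u)^2 + 7*sin(u) - 6)^2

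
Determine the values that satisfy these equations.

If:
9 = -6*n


Then:
n = -3/2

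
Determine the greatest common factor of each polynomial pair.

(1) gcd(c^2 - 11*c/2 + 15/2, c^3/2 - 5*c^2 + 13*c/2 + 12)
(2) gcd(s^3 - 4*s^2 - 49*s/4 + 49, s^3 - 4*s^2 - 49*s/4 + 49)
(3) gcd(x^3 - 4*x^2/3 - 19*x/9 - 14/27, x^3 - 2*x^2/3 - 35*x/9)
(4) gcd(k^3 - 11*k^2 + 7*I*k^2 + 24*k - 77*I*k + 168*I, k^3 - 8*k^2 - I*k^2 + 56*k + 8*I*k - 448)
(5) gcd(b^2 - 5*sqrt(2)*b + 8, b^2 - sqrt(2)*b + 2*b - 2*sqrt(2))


(1) = c - 3
(2) = s^3 - 4*s^2 - 49*s/4 + 49
(3) = x - 7/3
(4) = gcd((k - 8)*(k - 3)*(k + 7*I), (k - 8)*(k - 8*I)*(k + 7*I)) = k^2 + k*(-8 + 7*I) - 56*I
(5) = gcd((b - 4*sqrt(2))*(b - sqrt(2)), (b + 2)*(b - sqrt(2))) = b - sqrt(2)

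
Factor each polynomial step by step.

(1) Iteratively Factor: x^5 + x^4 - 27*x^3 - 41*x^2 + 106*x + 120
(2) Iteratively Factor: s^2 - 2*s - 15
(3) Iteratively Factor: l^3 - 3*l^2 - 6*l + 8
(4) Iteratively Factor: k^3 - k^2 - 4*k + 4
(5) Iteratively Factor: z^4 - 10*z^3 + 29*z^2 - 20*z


(1) = (x - 2)*(x^4 + 3*x^3 - 21*x^2 - 83*x - 60) = (x - 2)*(x + 3)*(x^3 - 21*x - 20) = (x - 5)*(x - 2)*(x + 3)*(x^2 + 5*x + 4) = (x - 5)*(x - 2)*(x + 3)*(x + 4)*(x + 1)
(2) = (s + 3)*(s - 5)
(3) = (l - 1)*(l^2 - 2*l - 8) = (l - 4)*(l - 1)*(l + 2)
(4) = (k - 2)*(k^2 + k - 2) = (k - 2)*(k + 2)*(k - 1)
(5) = (z)*(z^3 - 10*z^2 + 29*z - 20) = z*(z - 4)*(z^2 - 6*z + 5) = z*(z - 5)*(z - 4)*(z - 1)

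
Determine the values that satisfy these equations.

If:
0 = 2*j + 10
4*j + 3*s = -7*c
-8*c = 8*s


Then:
c = 5
j = -5
s = -5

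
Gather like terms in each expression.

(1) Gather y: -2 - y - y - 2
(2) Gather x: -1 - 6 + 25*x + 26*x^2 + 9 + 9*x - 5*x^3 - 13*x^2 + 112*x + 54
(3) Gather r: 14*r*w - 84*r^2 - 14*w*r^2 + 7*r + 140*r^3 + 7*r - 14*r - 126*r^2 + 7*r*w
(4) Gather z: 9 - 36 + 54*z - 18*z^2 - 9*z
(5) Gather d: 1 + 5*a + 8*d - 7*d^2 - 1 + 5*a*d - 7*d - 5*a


(1) = -2*y - 4
(2) = -5*x^3 + 13*x^2 + 146*x + 56
(3) = 140*r^3 + r^2*(-14*w - 210) + 21*r*w
(4) = -18*z^2 + 45*z - 27
(5) = -7*d^2 + d*(5*a + 1)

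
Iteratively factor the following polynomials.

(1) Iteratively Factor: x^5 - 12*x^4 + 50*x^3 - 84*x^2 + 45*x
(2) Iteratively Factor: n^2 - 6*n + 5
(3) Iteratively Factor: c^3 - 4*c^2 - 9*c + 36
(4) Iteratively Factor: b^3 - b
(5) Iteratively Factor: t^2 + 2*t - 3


(1) = (x - 3)*(x^4 - 9*x^3 + 23*x^2 - 15*x) = x*(x - 3)*(x^3 - 9*x^2 + 23*x - 15) = x*(x - 3)*(x - 1)*(x^2 - 8*x + 15) = x*(x - 3)^2*(x - 1)*(x - 5)
(2) = (n - 1)*(n - 5)
(3) = (c - 4)*(c^2 - 9) = (c - 4)*(c + 3)*(c - 3)
(4) = (b + 1)*(b^2 - b) = (b - 1)*(b + 1)*(b)
(5) = (t - 1)*(t + 3)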